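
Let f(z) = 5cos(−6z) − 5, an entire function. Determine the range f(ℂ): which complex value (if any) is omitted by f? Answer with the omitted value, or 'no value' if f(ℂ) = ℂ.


Little Picard bounds the complement of f(ℂ) to at most one point.
cos is entire and surjective onto ℂ: for every w ∈ ℂ, cos(ζ) = w has a solution ζ ∈ ℂ (e.g., via the complex inverse arccos). With ζ = −6z this gives z = ζ/(-6). Then 5·cos(−6z) takes every value in 5·ℂ = ℂ, and adding -5 is a bijection of ℂ. So f is surjective and omits no value. (Note: only on the real line is cos bounded by [−1, 1].)

Omitted value: no value.


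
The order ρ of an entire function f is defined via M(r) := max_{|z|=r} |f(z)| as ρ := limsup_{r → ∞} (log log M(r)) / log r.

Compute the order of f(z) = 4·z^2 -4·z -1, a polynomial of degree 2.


|f(z)| ≤ Σ|c_k|·r^k = O(r^2) as r → ∞. Polynomial growth is O(e^{r^ε}) for every ε > 0 (since r^2/e^{r^ε} → 0), so ρ ≤ ε for all ε > 0, i.e. ρ = 0. Every nonconstant polynomial has order 0.
Therefore ρ = 0.

Order ρ = 0.


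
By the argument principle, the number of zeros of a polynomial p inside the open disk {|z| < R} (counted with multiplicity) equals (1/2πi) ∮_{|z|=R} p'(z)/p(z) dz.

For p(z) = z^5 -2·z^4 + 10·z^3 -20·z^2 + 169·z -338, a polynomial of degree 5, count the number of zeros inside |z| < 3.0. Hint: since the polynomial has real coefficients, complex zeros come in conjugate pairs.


The zeros of p are: 2, (2 + 3i), (2 - 3i), (-2 + 3i), (-2 - 3i).
Their magnitudes are: 2, 3.606, 3.606, 3.606, 3.606.
Zeros with |z| < R = 3.0: 2.
Count = 1.
By the argument principle, (1/2πi) ∮_{|z|=R} p'(z)/p(z) dz equals exactly this count.

Number of zeros inside |z| < 3.0: 1.


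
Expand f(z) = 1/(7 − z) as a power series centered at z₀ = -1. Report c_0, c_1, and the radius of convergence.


Let w = z − z₀, so z = z₀ + w.
Then 7 − z = 7 − (z₀ + w) = (7 − z₀) − w = 8 − w.
f(z) = 1/(8 − w) = (1/(8)) · 1/(1 − w/(8)) = Σ_{n≥0} w^n / (8)^(n+1).
So c_n = 1/(8)^(n+1):
  c_0 = 1/(8)^1 = 1/8.
  c_1 = 1/(8)^2 = 1/64.
The series is valid for |w/d| < 1, i.e. |z − z₀| < |d|.
Radius of convergence: R = |7 − z₀| = |8| = 8 (distance from z₀ to the singularity z = 7).

c_0 = 1/8, c_1 = 1/64; R = 8.


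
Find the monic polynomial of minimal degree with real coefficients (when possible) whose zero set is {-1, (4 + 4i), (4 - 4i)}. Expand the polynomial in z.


The polynomial is p(z) = ∏_{α ∈ S} (z − α), where S = {-1, (4 + 4i), (4 - 4i)}.
Expanding the product yields: p(z) = z^3 -7·z^2 + 24·z + 32.
Note conjugate pairs combine to real quadratics: (z − (4+4i))(z − (4−4i)) = z² − 8z + 32.
The resulting polynomial has degree 3 and real coefficients as required.

p(z) = z^3 -7·z^2 + 24·z + 32.


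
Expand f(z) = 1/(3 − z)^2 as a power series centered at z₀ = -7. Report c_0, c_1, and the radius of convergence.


Let w = z − z₀, so z = z₀ + w.
Then 3 − z = 3 − (z₀ + w) = (3 − z₀) − w = 10 − w.
f(z) = 1/(10 − w)^2 = (1/(10)^2) · (1 − w/(10))^{−2}.
By the binomial series (1−u)^{−2} = Σ_{n≥0} C(n+1, 1) u^n for |u|<1, with u = w/(10):
  c_n = C(n+1, 1) / (10)^(n+2).
  c_0 = 1/(10)^2 = 1/100.
  c_1 = 2/(10)^3 = 1/500.
The series is valid for |w/d| < 1, i.e. |z − z₀| < |d|.
Radius of convergence: R = |3 − z₀| = |10| = 10 (distance from z₀ to the singularity z = 3).

c_0 = 1/100, c_1 = 1/500; R = 10.


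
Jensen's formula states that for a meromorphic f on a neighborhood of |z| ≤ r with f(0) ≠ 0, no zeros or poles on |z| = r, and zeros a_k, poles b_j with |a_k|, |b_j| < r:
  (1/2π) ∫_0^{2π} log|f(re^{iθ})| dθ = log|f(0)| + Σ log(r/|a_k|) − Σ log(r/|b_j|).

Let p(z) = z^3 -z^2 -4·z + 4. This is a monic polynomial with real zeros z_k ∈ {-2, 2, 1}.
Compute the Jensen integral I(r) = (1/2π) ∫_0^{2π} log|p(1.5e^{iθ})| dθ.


Zeros: -2, 1, 2; r = 1.5.
Inside |z| < r: 1. Outside (|z| ≥ r): -2, 2.
p(0) = 4, so log|p(0)| = log(4) = 1.3863.
Apply Jensen: I(r) = log|p(0)| + Σ_k log(r/|z_k|), summed over zeros inside |z| < r.
  log(r/|z_k|) for z_k = 1: log(1.5/1) = 0.4055
  Outside zeros (-2, 2) contribute nothing to the Jensen sum.
Sum over inside zeros: 0.4055.
I(r) = log|p(0)| + (inside sum) = 1.3863 + 0.4055 = 1.7918.
Note: since some zeros are outside |z| ≤ r, the simplified n·log(r) form does NOT apply — only the inside zeros contribute.

I(r) ≈ 1.7918.


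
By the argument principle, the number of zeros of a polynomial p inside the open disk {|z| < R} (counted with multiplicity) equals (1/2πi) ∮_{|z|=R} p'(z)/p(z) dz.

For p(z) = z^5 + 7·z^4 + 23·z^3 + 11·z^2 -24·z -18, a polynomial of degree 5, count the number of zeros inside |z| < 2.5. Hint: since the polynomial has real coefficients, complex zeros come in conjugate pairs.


The zeros of p are: -1, 1, -1, (-3 + 3i), (-3 - 3i).
Their magnitudes are: 1, 1, 1, 4.243, 4.243.
Zeros with |z| < R = 2.5: -1, 1, -1.
Count = 3.
By the argument principle, (1/2πi) ∮_{|z|=R} p'(z)/p(z) dz equals exactly this count.

Number of zeros inside |z| < 2.5: 3.


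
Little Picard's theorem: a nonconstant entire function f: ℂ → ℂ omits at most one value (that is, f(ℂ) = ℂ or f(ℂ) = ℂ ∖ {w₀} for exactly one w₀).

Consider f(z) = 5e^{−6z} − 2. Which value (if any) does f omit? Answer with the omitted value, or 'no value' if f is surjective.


Little Picard bounds the complement of f(ℂ) to at most one point.
e^{−6z} is never zero on ℂ, so 5·e^{−6z} takes every value in ℂ ∖ {0}. Adding -2 shifts the range to ℂ ∖ {-2}. Thus f omits exactly the value -2.

Omitted value: -2.


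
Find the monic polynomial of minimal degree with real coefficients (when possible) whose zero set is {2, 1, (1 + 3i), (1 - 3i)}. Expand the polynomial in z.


The polynomial is p(z) = ∏_{α ∈ S} (z − α), where S = {2, 1, (1 + 3i), (1 - 3i)}.
Expanding the product yields: p(z) = z^4 -5·z^3 + 18·z^2 -34·z + 20.
Note conjugate pairs combine to real quadratics: (z − (1+3i))(z − (1−3i)) = z² − 2z + 10.
The resulting polynomial has degree 4 and real coefficients as required.

p(z) = z^4 -5·z^3 + 18·z^2 -34·z + 20.


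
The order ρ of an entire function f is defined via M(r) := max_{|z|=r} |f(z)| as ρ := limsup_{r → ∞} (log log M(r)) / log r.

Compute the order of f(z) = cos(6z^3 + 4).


Write cos(w) = (e^{iw} ± e^{−iw})/(2 or 2i), so |cos(w)| ≤ e^{|w|}. With w = 6z^3 + 4, |w| ≤ 6r^3 + 4 on |z|=r, giving M(r) ≤ e^{6r^3 + 4} and ρ ≤ 3. For the lower bound, choose z on |z|=r with 6z^3 purely imaginary of modulus 6r^3; then |cos(6z^3 + 4)| grows like e^{6r^3}/2, so ρ ≥ 3. Hence ρ = 3.
Therefore ρ = 3.

Order ρ = 3.


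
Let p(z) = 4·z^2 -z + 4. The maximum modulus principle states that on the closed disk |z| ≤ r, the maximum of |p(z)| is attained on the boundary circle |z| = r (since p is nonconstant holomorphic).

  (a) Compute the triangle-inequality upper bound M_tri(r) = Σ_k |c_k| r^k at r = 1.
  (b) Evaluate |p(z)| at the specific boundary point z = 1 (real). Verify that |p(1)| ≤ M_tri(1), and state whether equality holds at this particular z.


Coefficients: c_0 = 4, c_1 = -1, c_2 = 4. Radius r = 1.
Part (a). Triangle bound: M_tri(r) = Σ_k |c_k| r^k
  = |4|·1^0 + |-1|·1^1 + |4|·1^2
  = 4 + 1 + 4 = 9.
This bounds M(r) := max_{|z|=r} |p(z)| from above; equality holds iff all terms c_k z^k can be made to align in phase at a single z on |z|=r.
Part (b). At z = 1 (real, on the circle |z| = r):
  p(1) = (4)·1^0 + (-1)·1^1 + (4)·1^2 = 7.
  |p(1)| = 7.
Check: |p(1)| = 7 ≤ 9 = M_tri(1). ✓ Equality does not hold at z = 1 (the coefficients have mixed signs, so the terms do not all align in phase there).

M_tri(1) = 9; |p(1)| = 7; equality at z=1: no.


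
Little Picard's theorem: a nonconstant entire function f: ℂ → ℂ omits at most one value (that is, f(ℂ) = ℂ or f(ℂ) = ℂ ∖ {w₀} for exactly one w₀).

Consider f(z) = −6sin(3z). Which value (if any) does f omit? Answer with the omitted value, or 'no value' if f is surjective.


Little Picard bounds the complement of f(ℂ) to at most one point.
sin is entire and surjective onto ℂ: for every w ∈ ℂ, sin(ζ) = w has a solution ζ ∈ ℂ (e.g., via the complex inverse arcsin). With ζ = 3z this gives z = ζ/(3). Then -6·sin(3z) takes every value in -6·ℂ = ℂ, and adding 0 is a bijection of ℂ. So f is surjective and omits no value. (Note: only on the real line is sin bounded by [−1, 1].)

Omitted value: no value.


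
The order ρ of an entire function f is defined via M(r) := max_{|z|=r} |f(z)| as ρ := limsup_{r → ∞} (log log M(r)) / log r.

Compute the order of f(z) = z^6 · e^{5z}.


M(r) = max_{|z|=r} |1|·|z|^6·|e^{5z}| = 1·r^6 · e^{5r^1} (the factors attain their maxima compatibly on |z|=r). Then log M(r) = log 1 + 6·log r + 5r^1, dominated by the last term, so log log M(r) ~ 1·log r. The polynomial factor 1z^6 contributes only a log r term and does not affect the order. ρ = 1.
Therefore ρ = 1.

Order ρ = 1.


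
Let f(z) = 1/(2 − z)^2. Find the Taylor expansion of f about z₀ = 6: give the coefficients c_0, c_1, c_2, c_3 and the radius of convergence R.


Let w = z − z₀, so z = z₀ + w.
Then 2 − z = 2 − (z₀ + w) = (2 − z₀) − w = -4 − w.
f(z) = 1/(-4 − w)^2 = (1/(-4)^2) · (1 − w/(-4))^{−2}.
By the binomial series (1−u)^{−2} = Σ_{n≥0} C(n+1, 1) u^n for |u|<1, with u = w/(-4):
  c_n = C(n+1, 1) / (-4)^(n+2).
  c_0 = 1/(-4)^2 = 1/16.
  c_1 = 2/(-4)^3 = -1/32.
  c_2 = 3/(-4)^4 = 3/256.
  c_3 = 4/(-4)^5 = -1/256.
The series is valid for |w/d| < 1, i.e. |z − z₀| < |d|.
Radius of convergence: R = |2 − z₀| = |-4| = 4 (distance from z₀ to the singularity z = 2).

c_0 = 1/16, c_1 = -1/32, c_2 = 3/256, c_3 = -1/256; R = 4.


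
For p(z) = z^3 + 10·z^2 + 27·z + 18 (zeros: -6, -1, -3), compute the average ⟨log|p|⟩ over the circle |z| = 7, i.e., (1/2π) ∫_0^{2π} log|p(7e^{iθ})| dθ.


Zeros: -6, -3, -1; r = 7.
Inside |z| < r: -6, -3, -1. Outside (|z| ≥ r): ∅.
p(0) = 18, so log|p(0)| = log(18) = 2.8904.
Apply Jensen: I(r) = log|p(0)| + Σ_k log(r/|z_k|), summed over zeros inside |z| < r.
  log(r/|z_k|) for z_k = -6: log(7/6) = 0.1542
  log(r/|z_k|) for z_k = -1: log(7/1) = 1.9459
  log(r/|z_k|) for z_k = -3: log(7/3) = 0.8473
Sum over inside zeros: 2.9474.
I(r) = log|p(0)| + (inside sum) = 2.8904 + 2.9474 = 5.8377.
Closed form (all zeros inside, monic): I(r) = n·log(r) = 3·log(7) = 5.8377. ✓

I(r) ≈ 5.8377.


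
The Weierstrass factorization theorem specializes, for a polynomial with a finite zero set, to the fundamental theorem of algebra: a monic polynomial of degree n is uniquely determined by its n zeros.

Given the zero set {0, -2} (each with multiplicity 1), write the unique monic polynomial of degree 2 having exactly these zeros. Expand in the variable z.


The polynomial is p(z) = ∏_{α ∈ S} (z − α), where S = {0, -2}.
Expanding the product yields: p(z) = z^2 + 2·z.
The resulting polynomial has degree 2 and real coefficients as required.

p(z) = z^2 + 2·z.


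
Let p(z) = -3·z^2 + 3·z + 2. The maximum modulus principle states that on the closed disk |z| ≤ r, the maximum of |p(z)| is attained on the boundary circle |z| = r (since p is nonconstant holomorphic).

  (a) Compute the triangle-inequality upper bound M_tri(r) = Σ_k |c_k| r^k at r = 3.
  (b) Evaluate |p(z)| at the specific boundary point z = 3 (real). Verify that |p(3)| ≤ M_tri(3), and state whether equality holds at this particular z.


Coefficients: c_0 = 2, c_1 = 3, c_2 = -3. Radius r = 3.
Part (a). Triangle bound: M_tri(r) = Σ_k |c_k| r^k
  = |2|·3^0 + |3|·3^1 + |-3|·3^2
  = 2 + 9 + 27 = 38.
This bounds M(r) := max_{|z|=r} |p(z)| from above; equality holds iff all terms c_k z^k can be made to align in phase at a single z on |z|=r.
Part (b). At z = 3 (real, on the circle |z| = r):
  p(3) = (2)·3^0 + (3)·3^1 + (-3)·3^2 = -16.
  |p(3)| = 16.
Check: |p(3)| = 16 ≤ 38 = M_tri(3). ✓ Equality does not hold at z = 3 (the coefficients have mixed signs, so the terms do not all align in phase there).

M_tri(3) = 38; |p(3)| = 16; equality at z=3: no.


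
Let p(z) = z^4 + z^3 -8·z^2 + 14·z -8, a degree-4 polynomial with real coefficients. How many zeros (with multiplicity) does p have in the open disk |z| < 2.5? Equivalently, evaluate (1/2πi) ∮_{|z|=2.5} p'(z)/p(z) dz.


The zeros of p are: -4, 1, (1 + 1i), (1 - 1i).
Their magnitudes are: 4, 1, 1.414, 1.414.
Zeros with |z| < R = 2.5: 1, (1 + 1i), (1 - 1i).
Count = 3.
By the argument principle, (1/2πi) ∮_{|z|=R} p'(z)/p(z) dz equals exactly this count.

Number of zeros inside |z| < 2.5: 3.


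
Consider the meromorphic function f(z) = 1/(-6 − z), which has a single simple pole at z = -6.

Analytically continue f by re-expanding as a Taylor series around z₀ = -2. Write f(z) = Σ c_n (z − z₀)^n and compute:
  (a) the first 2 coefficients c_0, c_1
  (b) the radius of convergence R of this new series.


Let w = z − z₀, so z = z₀ + w.
Then -6 − z = -6 − (z₀ + w) = (-6 − z₀) − w = -4 − w.
f(z) = 1/(-4 − w) = (1/(-4)) · 1/(1 − w/(-4)) = Σ_{n≥0} w^n / (-4)^(n+1).
So c_n = 1/(-4)^(n+1):
  c_0 = 1/(-4)^1 = -1/4.
  c_1 = 1/(-4)^2 = 1/16.
The series is valid for |w/d| < 1, i.e. |z − z₀| < |d|.
Radius of convergence: R = |-6 − z₀| = |-4| = 4 (distance from z₀ to the singularity z = -6).

c_0 = -1/4, c_1 = 1/16; R = 4.


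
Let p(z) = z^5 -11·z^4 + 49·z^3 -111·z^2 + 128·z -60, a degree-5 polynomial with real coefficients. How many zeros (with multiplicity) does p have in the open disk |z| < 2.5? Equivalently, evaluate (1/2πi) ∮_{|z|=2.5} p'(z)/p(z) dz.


The zeros of p are: 2, 2, 3, (2 + 1i), (2 - 1i).
Their magnitudes are: 2, 2, 3, 2.236, 2.236.
Zeros with |z| < R = 2.5: 2, 2, (2 + 1i), (2 - 1i).
Count = 4.
By the argument principle, (1/2πi) ∮_{|z|=R} p'(z)/p(z) dz equals exactly this count.

Number of zeros inside |z| < 2.5: 4.


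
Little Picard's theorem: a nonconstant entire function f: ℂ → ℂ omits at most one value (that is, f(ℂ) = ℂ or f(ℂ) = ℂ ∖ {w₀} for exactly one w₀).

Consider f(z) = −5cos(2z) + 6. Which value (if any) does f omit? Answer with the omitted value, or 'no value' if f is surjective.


Little Picard bounds the complement of f(ℂ) to at most one point.
cos is entire and surjective onto ℂ: for every w ∈ ℂ, cos(ζ) = w has a solution ζ ∈ ℂ (e.g., via the complex inverse arccos). With ζ = 2z this gives z = ζ/(2). Then -5·cos(2z) takes every value in -5·ℂ = ℂ, and adding 6 is a bijection of ℂ. So f is surjective and omits no value. (Note: only on the real line is cos bounded by [−1, 1].)

Omitted value: no value.


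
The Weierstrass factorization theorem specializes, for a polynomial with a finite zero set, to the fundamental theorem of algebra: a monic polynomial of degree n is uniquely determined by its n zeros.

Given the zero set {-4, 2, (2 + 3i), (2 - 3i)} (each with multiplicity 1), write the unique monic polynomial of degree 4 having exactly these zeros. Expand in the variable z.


The polynomial is p(z) = ∏_{α ∈ S} (z − α), where S = {-4, 2, (2 + 3i), (2 - 3i)}.
Expanding the product yields: p(z) = z^4 -2·z^3 -3·z^2 + 58·z -104.
Note conjugate pairs combine to real quadratics: (z − (2+3i))(z − (2−3i)) = z² − 4z + 13.
The resulting polynomial has degree 4 and real coefficients as required.

p(z) = z^4 -2·z^3 -3·z^2 + 58·z -104.


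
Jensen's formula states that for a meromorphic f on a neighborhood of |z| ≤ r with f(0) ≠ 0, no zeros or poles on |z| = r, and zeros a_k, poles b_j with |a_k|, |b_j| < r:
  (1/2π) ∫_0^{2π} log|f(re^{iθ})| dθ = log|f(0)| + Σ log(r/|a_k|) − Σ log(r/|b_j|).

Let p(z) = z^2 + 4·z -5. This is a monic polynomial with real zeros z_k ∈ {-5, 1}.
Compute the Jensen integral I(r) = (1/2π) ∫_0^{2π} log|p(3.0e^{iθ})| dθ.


Zeros: -5, 1; r = 3.0.
Inside |z| < r: 1. Outside (|z| ≥ r): -5.
p(0) = -5, so log|p(0)| = log(5) = 1.6094.
Apply Jensen: I(r) = log|p(0)| + Σ_k log(r/|z_k|), summed over zeros inside |z| < r.
  log(r/|z_k|) for z_k = 1: log(3.0/1) = 1.0986
  Outside zeros (-5) contribute nothing to the Jensen sum.
Sum over inside zeros: 1.0986.
I(r) = log|p(0)| + (inside sum) = 1.6094 + 1.0986 = 2.7081.
Note: since some zeros are outside |z| ≤ r, the simplified n·log(r) form does NOT apply — only the inside zeros contribute.

I(r) ≈ 2.7081.


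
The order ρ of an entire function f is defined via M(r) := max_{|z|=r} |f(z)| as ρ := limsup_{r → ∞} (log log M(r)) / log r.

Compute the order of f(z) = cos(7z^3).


Write cos(w) = (e^{iw} ± e^{−iw})/(2 or 2i), so |cos(w)| ≤ e^{|w|}. With w = 7z^3, |w| ≤ 7r^3 + 0 on |z|=r, giving M(r) ≤ e^{7r^3 + 0} and ρ ≤ 3. For the lower bound, choose z on |z|=r with 7z^3 purely imaginary of modulus 7r^3; then |cos(7z^3)| grows like e^{7r^3}/2, so ρ ≥ 3. Hence ρ = 3.
Therefore ρ = 3.

Order ρ = 3.


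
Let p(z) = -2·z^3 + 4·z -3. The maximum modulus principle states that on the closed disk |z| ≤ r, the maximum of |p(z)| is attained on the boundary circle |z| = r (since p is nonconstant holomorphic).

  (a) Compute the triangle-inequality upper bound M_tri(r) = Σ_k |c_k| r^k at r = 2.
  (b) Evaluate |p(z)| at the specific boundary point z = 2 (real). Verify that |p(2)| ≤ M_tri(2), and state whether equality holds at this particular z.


Coefficients: c_0 = -3, c_1 = 4, c_2 = 0, c_3 = -2. Radius r = 2.
Part (a). Triangle bound: M_tri(r) = Σ_k |c_k| r^k
  = |-3|·2^0 + |4|·2^1 + |0|·2^2 + |-2|·2^3
  = 3 + 8 + 0 + 16 = 27.
This bounds M(r) := max_{|z|=r} |p(z)| from above; equality holds iff all terms c_k z^k can be made to align in phase at a single z on |z|=r.
Part (b). At z = 2 (real, on the circle |z| = r):
  p(2) = (-3)·2^0 + (4)·2^1 + (0)·2^2 + (-2)·2^3 = -11.
  |p(2)| = 11.
Check: |p(2)| = 11 ≤ 27 = M_tri(2). ✓ Equality does not hold at z = 2 (the coefficients have mixed signs, so the terms do not all align in phase there).

M_tri(2) = 27; |p(2)| = 11; equality at z=2: no.


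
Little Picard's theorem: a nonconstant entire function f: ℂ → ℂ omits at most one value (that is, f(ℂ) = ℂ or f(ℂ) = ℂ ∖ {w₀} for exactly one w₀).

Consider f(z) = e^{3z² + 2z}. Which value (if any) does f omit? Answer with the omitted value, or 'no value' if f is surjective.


Little Picard bounds the complement of f(ℂ) to at most one point.
The exponent g(z) = 3z² + 2z is a nonconstant polynomial, hence surjective onto ℂ. So e^{g(z)} takes every value in {e^w : w ∈ ℂ} = ℂ ∖ {0}. Adding 0 shifts the range to ℂ ∖ {0}. f omits exactly 0.

Omitted value: 0.


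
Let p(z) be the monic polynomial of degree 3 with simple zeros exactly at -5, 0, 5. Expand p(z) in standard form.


The polynomial is p(z) = ∏_{α ∈ S} (z − α), where S = {-5, 0, 5}.
Expanding the product yields: p(z) = z^3 -25·z.
The resulting polynomial has degree 3 and real coefficients as required.

p(z) = z^3 -25·z.


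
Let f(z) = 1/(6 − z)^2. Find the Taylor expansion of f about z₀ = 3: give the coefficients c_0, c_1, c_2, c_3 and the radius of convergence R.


Let w = z − z₀, so z = z₀ + w.
Then 6 − z = 6 − (z₀ + w) = (6 − z₀) − w = 3 − w.
f(z) = 1/(3 − w)^2 = (1/(3)^2) · (1 − w/(3))^{−2}.
By the binomial series (1−u)^{−2} = Σ_{n≥0} C(n+1, 1) u^n for |u|<1, with u = w/(3):
  c_n = C(n+1, 1) / (3)^(n+2).
  c_0 = 1/(3)^2 = 1/9.
  c_1 = 2/(3)^3 = 2/27.
  c_2 = 3/(3)^4 = 1/27.
  c_3 = 4/(3)^5 = 4/243.
The series is valid for |w/d| < 1, i.e. |z − z₀| < |d|.
Radius of convergence: R = |6 − z₀| = |3| = 3 (distance from z₀ to the singularity z = 6).

c_0 = 1/9, c_1 = 2/27, c_2 = 1/27, c_3 = 4/243; R = 3.


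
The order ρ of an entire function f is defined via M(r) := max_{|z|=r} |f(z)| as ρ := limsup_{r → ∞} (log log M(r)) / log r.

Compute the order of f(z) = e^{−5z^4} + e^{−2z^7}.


Each summand is entire of order 4 and 7 respectively (as in the single-exponential case). The order of a sum is at most the max of the orders, so ρ ≤ 7. For the lower bound: on |z|=r choose arg z so that -2z^7 is real positive; then |e^{-2z^7}| = e^{2r^7} while |e^{-5z^4}| ≤ e^{5r^4} = o(e^{2r^7}). So |f| ≥ e^{2r^7}(1 − o(1)) and ρ ≥ 7. Hence ρ = max(4, 7) = 7.
Therefore ρ = 7.

Order ρ = 7.


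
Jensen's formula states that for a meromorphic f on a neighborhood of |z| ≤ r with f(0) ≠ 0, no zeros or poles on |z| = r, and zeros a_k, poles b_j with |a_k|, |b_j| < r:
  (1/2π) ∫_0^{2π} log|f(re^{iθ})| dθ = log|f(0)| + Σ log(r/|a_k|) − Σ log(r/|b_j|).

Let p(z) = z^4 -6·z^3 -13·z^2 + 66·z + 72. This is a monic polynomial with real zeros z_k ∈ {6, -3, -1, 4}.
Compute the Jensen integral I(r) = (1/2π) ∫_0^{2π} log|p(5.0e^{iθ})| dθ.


Zeros: -3, -1, 4, 6; r = 5.0.
Inside |z| < r: -3, -1, 4. Outside (|z| ≥ r): 6.
p(0) = 72, so log|p(0)| = log(72) = 4.2767.
Apply Jensen: I(r) = log|p(0)| + Σ_k log(r/|z_k|), summed over zeros inside |z| < r.
  log(r/|z_k|) for z_k = -3: log(5.0/3) = 0.5108
  log(r/|z_k|) for z_k = -1: log(5.0/1) = 1.6094
  log(r/|z_k|) for z_k = 4: log(5.0/4) = 0.2231
  Outside zeros (6) contribute nothing to the Jensen sum.
Sum over inside zeros: 2.3434.
I(r) = log|p(0)| + (inside sum) = 4.2767 + 2.3434 = 6.6201.
Note: since some zeros are outside |z| ≤ r, the simplified n·log(r) form does NOT apply — only the inside zeros contribute.

I(r) ≈ 6.6201.


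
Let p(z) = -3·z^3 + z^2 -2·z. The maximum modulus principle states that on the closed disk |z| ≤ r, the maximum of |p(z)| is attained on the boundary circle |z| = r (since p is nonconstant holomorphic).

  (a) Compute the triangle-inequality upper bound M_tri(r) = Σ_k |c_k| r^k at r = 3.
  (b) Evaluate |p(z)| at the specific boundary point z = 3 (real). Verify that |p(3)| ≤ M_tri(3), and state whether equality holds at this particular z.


Coefficients: c_0 = 0, c_1 = -2, c_2 = 1, c_3 = -3. Radius r = 3.
Part (a). Triangle bound: M_tri(r) = Σ_k |c_k| r^k
  = |0|·3^0 + |-2|·3^1 + |1|·3^2 + |-3|·3^3
  = 0 + 6 + 9 + 81 = 96.
This bounds M(r) := max_{|z|=r} |p(z)| from above; equality holds iff all terms c_k z^k can be made to align in phase at a single z on |z|=r.
Part (b). At z = 3 (real, on the circle |z| = r):
  p(3) = (0)·3^0 + (-2)·3^1 + (1)·3^2 + (-3)·3^3 = -78.
  |p(3)| = 78.
Check: |p(3)| = 78 ≤ 96 = M_tri(3). ✓ Equality does not hold at z = 3 (the coefficients have mixed signs, so the terms do not all align in phase there).

M_tri(3) = 96; |p(3)| = 78; equality at z=3: no.


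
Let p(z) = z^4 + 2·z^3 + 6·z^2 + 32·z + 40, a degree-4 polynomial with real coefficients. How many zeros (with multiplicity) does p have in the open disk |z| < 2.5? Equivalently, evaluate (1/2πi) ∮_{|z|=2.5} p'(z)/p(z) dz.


The zeros of p are: (1 + 3i), (1 - 3i), -2, -2.
Their magnitudes are: 3.162, 3.162, 2, 2.
Zeros with |z| < R = 2.5: -2, -2.
Count = 2.
By the argument principle, (1/2πi) ∮_{|z|=R} p'(z)/p(z) dz equals exactly this count.

Number of zeros inside |z| < 2.5: 2.


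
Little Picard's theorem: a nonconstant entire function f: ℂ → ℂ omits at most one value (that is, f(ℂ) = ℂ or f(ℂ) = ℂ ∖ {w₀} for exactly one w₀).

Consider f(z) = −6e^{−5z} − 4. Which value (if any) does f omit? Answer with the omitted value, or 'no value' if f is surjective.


Little Picard bounds the complement of f(ℂ) to at most one point.
e^{−5z} is never zero on ℂ, so -6·e^{−5z} takes every value in ℂ ∖ {0}. Adding -4 shifts the range to ℂ ∖ {-4}. Thus f omits exactly the value -4.

Omitted value: -4.


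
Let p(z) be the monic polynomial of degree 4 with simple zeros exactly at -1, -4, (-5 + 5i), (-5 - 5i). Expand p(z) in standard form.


The polynomial is p(z) = ∏_{α ∈ S} (z − α), where S = {-1, -4, (-5 + 5i), (-5 - 5i)}.
Expanding the product yields: p(z) = z^4 + 15·z^3 + 104·z^2 + 290·z + 200.
Note conjugate pairs combine to real quadratics: (z − (-5+5i))(z − (-5−5i)) = z² + 10z + 50.
The resulting polynomial has degree 4 and real coefficients as required.

p(z) = z^4 + 15·z^3 + 104·z^2 + 290·z + 200.


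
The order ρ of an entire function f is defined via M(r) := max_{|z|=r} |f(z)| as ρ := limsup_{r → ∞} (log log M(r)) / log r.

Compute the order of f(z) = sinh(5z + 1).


sinh(w) is a linear combination of e^{iw} and e^{−iw} (or e^w, e^{−w} in the hyperbolic case), so |sinh(w)| ≤ e^{|w|}. With w = 5z + 1, |w| ≤ 5|z| + 1 = 5r + 1 on |z| = r, giving M(r) ≤ e^{5r + 1}, so ρ ≤ 1. On a suitable ray (z = it for sin/cos; z = t for sinh/cosh, t real → ∞), |sinh(5z + 1)| grows like e^{5|t|}/2, so ρ ≥ 1. Hence ρ = 1.
Therefore ρ = 1.

Order ρ = 1.


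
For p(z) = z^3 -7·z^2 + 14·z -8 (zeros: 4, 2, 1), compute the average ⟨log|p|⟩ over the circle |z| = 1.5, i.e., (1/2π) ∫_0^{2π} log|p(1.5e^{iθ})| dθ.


Zeros: 1, 2, 4; r = 1.5.
Inside |z| < r: 1. Outside (|z| ≥ r): 2, 4.
p(0) = -8, so log|p(0)| = log(8) = 2.0794.
Apply Jensen: I(r) = log|p(0)| + Σ_k log(r/|z_k|), summed over zeros inside |z| < r.
  log(r/|z_k|) for z_k = 1: log(1.5/1) = 0.4055
  Outside zeros (2, 4) contribute nothing to the Jensen sum.
Sum over inside zeros: 0.4055.
I(r) = log|p(0)| + (inside sum) = 2.0794 + 0.4055 = 2.4849.
Note: since some zeros are outside |z| ≤ r, the simplified n·log(r) form does NOT apply — only the inside zeros contribute.

I(r) ≈ 2.4849.


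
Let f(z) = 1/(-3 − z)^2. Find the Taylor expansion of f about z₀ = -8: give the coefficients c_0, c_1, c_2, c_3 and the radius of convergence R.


Let w = z − z₀, so z = z₀ + w.
Then -3 − z = -3 − (z₀ + w) = (-3 − z₀) − w = 5 − w.
f(z) = 1/(5 − w)^2 = (1/(5)^2) · (1 − w/(5))^{−2}.
By the binomial series (1−u)^{−2} = Σ_{n≥0} C(n+1, 1) u^n for |u|<1, with u = w/(5):
  c_n = C(n+1, 1) / (5)^(n+2).
  c_0 = 1/(5)^2 = 1/25.
  c_1 = 2/(5)^3 = 2/125.
  c_2 = 3/(5)^4 = 3/625.
  c_3 = 4/(5)^5 = 4/3125.
The series is valid for |w/d| < 1, i.e. |z − z₀| < |d|.
Radius of convergence: R = |-3 − z₀| = |5| = 5 (distance from z₀ to the singularity z = -3).

c_0 = 1/25, c_1 = 2/125, c_2 = 3/625, c_3 = 4/3125; R = 5.


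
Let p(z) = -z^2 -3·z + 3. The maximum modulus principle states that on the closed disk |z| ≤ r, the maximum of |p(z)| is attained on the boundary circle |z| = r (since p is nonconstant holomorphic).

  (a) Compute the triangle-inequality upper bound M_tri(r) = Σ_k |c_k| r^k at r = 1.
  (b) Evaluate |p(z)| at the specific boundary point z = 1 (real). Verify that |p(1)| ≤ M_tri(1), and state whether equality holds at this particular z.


Coefficients: c_0 = 3, c_1 = -3, c_2 = -1. Radius r = 1.
Part (a). Triangle bound: M_tri(r) = Σ_k |c_k| r^k
  = |3|·1^0 + |-3|·1^1 + |-1|·1^2
  = 3 + 3 + 1 = 7.
This bounds M(r) := max_{|z|=r} |p(z)| from above; equality holds iff all terms c_k z^k can be made to align in phase at a single z on |z|=r.
Part (b). At z = 1 (real, on the circle |z| = r):
  p(1) = (3)·1^0 + (-3)·1^1 + (-1)·1^2 = -1.
  |p(1)| = 1.
Check: |p(1)| = 1 ≤ 7 = M_tri(1). ✓ Equality does not hold at z = 1 (the coefficients have mixed signs, so the terms do not all align in phase there).

M_tri(1) = 7; |p(1)| = 1; equality at z=1: no.


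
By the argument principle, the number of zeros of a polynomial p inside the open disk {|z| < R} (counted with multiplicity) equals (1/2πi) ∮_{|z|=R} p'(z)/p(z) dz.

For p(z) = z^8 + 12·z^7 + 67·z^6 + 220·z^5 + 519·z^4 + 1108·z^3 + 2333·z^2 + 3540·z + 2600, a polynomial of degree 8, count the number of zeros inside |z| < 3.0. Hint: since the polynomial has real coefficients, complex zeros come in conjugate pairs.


The zeros of p are: (-3 + 2i), (-3 - 2i), (-2 + 1i), (-2 - 1i), (-2 + 2i), (-2 - 2i), (1 + 2i), (1 - 2i).
Their magnitudes are: 3.606, 3.606, 2.236, 2.236, 2.828, 2.828, 2.236, 2.236.
Zeros with |z| < R = 3.0: (-2 + 1i), (-2 - 1i), (-2 + 2i), (-2 - 2i), (1 + 2i), (1 - 2i).
Count = 6.
By the argument principle, (1/2πi) ∮_{|z|=R} p'(z)/p(z) dz equals exactly this count.

Number of zeros inside |z| < 3.0: 6.


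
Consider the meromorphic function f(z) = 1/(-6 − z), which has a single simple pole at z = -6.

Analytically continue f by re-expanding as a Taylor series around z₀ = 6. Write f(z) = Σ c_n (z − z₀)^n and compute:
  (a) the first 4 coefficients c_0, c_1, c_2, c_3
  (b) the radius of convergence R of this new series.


Let w = z − z₀, so z = z₀ + w.
Then -6 − z = -6 − (z₀ + w) = (-6 − z₀) − w = -12 − w.
f(z) = 1/(-12 − w) = (1/(-12)) · 1/(1 − w/(-12)) = Σ_{n≥0} w^n / (-12)^(n+1).
So c_n = 1/(-12)^(n+1):
  c_0 = 1/(-12)^1 = -1/12.
  c_1 = 1/(-12)^2 = 1/144.
  c_2 = 1/(-12)^3 = -1/1728.
  c_3 = 1/(-12)^4 = 1/20736.
The series is valid for |w/d| < 1, i.e. |z − z₀| < |d|.
Radius of convergence: R = |-6 − z₀| = |-12| = 12 (distance from z₀ to the singularity z = -6).

c_0 = -1/12, c_1 = 1/144, c_2 = -1/1728, c_3 = 1/20736; R = 12.


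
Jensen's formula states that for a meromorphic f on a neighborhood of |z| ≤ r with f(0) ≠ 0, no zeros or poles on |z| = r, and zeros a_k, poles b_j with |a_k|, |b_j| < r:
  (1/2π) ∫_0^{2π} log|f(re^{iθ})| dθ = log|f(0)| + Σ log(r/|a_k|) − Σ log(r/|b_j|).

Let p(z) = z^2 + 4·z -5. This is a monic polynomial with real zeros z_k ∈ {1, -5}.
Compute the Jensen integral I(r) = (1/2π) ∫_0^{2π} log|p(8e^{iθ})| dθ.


Zeros: -5, 1; r = 8.
Inside |z| < r: -5, 1. Outside (|z| ≥ r): ∅.
p(0) = -5, so log|p(0)| = log(5) = 1.6094.
Apply Jensen: I(r) = log|p(0)| + Σ_k log(r/|z_k|), summed over zeros inside |z| < r.
  log(r/|z_k|) for z_k = 1: log(8/1) = 2.0794
  log(r/|z_k|) for z_k = -5: log(8/5) = 0.4700
Sum over inside zeros: 2.5494.
I(r) = log|p(0)| + (inside sum) = 1.6094 + 2.5494 = 4.1589.
Closed form (all zeros inside, monic): I(r) = n·log(r) = 2·log(8) = 4.1589. ✓

I(r) ≈ 4.1589.


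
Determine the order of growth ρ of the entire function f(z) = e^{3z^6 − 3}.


|e^{3z^6 − 3}| = e^{Re(3·z^6) + -3} ≤ e^{3|z|^6 + -3} = e^{3r^6 + -3} on |z| = r, so ρ ≤ 6. Choosing z on |z|=r so that 3·z^6 is real positive (always possible by picking arg z appropriately) gives |f(z)| = e^{3r^6 + -3}, matching the bound. The additive constant -3 does not affect log log M(r) ~ 6·log r. Hence ρ = 6.
Therefore ρ = 6.

Order ρ = 6.


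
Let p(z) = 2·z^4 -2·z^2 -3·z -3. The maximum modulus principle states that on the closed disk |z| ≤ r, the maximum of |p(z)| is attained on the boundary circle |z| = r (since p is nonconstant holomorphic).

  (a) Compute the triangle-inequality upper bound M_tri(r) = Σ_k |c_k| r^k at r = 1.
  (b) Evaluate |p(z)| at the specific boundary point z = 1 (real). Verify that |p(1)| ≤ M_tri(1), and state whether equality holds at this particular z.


Coefficients: c_0 = -3, c_1 = -3, c_2 = -2, c_3 = 0, c_4 = 2. Radius r = 1.
Part (a). Triangle bound: M_tri(r) = Σ_k |c_k| r^k
  = |-3|·1^0 + |-3|·1^1 + |-2|·1^2 + |0|·1^3 + |2|·1^4
  = 3 + 3 + 2 + 0 + 2 = 10.
This bounds M(r) := max_{|z|=r} |p(z)| from above; equality holds iff all terms c_k z^k can be made to align in phase at a single z on |z|=r.
Part (b). At z = 1 (real, on the circle |z| = r):
  p(1) = (-3)·1^0 + (-3)·1^1 + (-2)·1^2 + (0)·1^3 + (2)·1^4 = -6.
  |p(1)| = 6.
Check: |p(1)| = 6 ≤ 10 = M_tri(1). ✓ Equality does not hold at z = 1 (the coefficients have mixed signs, so the terms do not all align in phase there).

M_tri(1) = 10; |p(1)| = 6; equality at z=1: no.


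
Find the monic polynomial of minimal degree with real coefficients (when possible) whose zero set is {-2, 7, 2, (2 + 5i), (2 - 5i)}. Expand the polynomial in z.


The polynomial is p(z) = ∏_{α ∈ S} (z − α), where S = {-2, 7, 2, (2 + 5i), (2 - 5i)}.
Expanding the product yields: p(z) = z^5 -11·z^4 + 53·z^3 -159·z^2 -228·z + 812.
Note conjugate pairs combine to real quadratics: (z − (2+5i))(z − (2−5i)) = z² − 4z + 29.
The resulting polynomial has degree 5 and real coefficients as required.

p(z) = z^5 -11·z^4 + 53·z^3 -159·z^2 -228·z + 812.


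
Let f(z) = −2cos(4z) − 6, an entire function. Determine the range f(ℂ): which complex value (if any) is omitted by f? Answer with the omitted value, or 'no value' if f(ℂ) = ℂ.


Little Picard bounds the complement of f(ℂ) to at most one point.
cos is entire and surjective onto ℂ: for every w ∈ ℂ, cos(ζ) = w has a solution ζ ∈ ℂ (e.g., via the complex inverse arccos). With ζ = 4z this gives z = ζ/(4). Then -2·cos(4z) takes every value in -2·ℂ = ℂ, and adding -6 is a bijection of ℂ. So f is surjective and omits no value. (Note: only on the real line is cos bounded by [−1, 1].)

Omitted value: no value.


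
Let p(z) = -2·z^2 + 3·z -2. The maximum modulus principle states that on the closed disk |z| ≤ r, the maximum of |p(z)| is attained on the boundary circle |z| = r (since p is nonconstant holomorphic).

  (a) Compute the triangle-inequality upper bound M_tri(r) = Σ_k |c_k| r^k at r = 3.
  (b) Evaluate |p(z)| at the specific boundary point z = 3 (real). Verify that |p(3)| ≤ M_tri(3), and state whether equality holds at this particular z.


Coefficients: c_0 = -2, c_1 = 3, c_2 = -2. Radius r = 3.
Part (a). Triangle bound: M_tri(r) = Σ_k |c_k| r^k
  = |-2|·3^0 + |3|·3^1 + |-2|·3^2
  = 2 + 9 + 18 = 29.
This bounds M(r) := max_{|z|=r} |p(z)| from above; equality holds iff all terms c_k z^k can be made to align in phase at a single z on |z|=r.
Part (b). At z = 3 (real, on the circle |z| = r):
  p(3) = (-2)·3^0 + (3)·3^1 + (-2)·3^2 = -11.
  |p(3)| = 11.
Check: |p(3)| = 11 ≤ 29 = M_tri(3). ✓ Equality does not hold at z = 3 (the coefficients have mixed signs, so the terms do not all align in phase there).

M_tri(3) = 29; |p(3)| = 11; equality at z=3: no.


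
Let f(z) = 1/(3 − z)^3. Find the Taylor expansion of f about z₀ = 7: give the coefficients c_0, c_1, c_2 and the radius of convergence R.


Let w = z − z₀, so z = z₀ + w.
Then 3 − z = 3 − (z₀ + w) = (3 − z₀) − w = -4 − w.
f(z) = 1/(-4 − w)^3 = (1/(-4)^3) · (1 − w/(-4))^{−3}.
By the binomial series (1−u)^{−3} = Σ_{n≥0} C(n+2, 2) u^n for |u|<1, with u = w/(-4):
  c_n = C(n+2, 2) / (-4)^(n+3).
  c_0 = 1/(-4)^3 = -1/64.
  c_1 = 3/(-4)^4 = 3/256.
  c_2 = 6/(-4)^5 = -3/512.
The series is valid for |w/d| < 1, i.e. |z − z₀| < |d|.
Radius of convergence: R = |3 − z₀| = |-4| = 4 (distance from z₀ to the singularity z = 3).

c_0 = -1/64, c_1 = 3/256, c_2 = -3/512; R = 4.


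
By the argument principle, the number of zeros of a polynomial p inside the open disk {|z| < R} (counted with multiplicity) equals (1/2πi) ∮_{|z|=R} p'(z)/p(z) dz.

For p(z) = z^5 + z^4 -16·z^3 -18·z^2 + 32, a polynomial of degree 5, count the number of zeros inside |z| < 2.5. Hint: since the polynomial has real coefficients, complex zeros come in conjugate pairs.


The zeros of p are: 1, (-1 + 1i), (-1 - 1i), 4, -4.
Their magnitudes are: 1, 1.414, 1.414, 4, 4.
Zeros with |z| < R = 2.5: 1, (-1 + 1i), (-1 - 1i).
Count = 3.
By the argument principle, (1/2πi) ∮_{|z|=R} p'(z)/p(z) dz equals exactly this count.

Number of zeros inside |z| < 2.5: 3.


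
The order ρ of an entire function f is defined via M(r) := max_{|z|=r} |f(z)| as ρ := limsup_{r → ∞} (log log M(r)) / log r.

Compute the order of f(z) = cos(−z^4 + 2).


Write cos(w) = (e^{iw} ± e^{−iw})/(2 or 2i), so |cos(w)| ≤ e^{|w|}. With w = −z^4 + 2, |w| ≤ 1r^4 + 2 on |z|=r, giving M(r) ≤ e^{1r^4 + 2} and ρ ≤ 4. For the lower bound, choose z on |z|=r with -1z^4 purely imaginary of modulus 1r^4; then |cos(−z^4 + 2)| grows like e^{1r^4}/2, so ρ ≥ 4. Hence ρ = 4.
Therefore ρ = 4.

Order ρ = 4.


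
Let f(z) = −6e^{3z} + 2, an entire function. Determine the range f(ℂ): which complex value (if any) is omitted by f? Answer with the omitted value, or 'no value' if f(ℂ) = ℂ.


Little Picard bounds the complement of f(ℂ) to at most one point.
e^{3z} is never zero on ℂ, so -6·e^{3z} takes every value in ℂ ∖ {0}. Adding 2 shifts the range to ℂ ∖ {2}. Thus f omits exactly the value 2.

Omitted value: 2.


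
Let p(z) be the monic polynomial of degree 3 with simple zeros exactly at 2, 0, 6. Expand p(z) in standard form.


The polynomial is p(z) = ∏_{α ∈ S} (z − α), where S = {2, 0, 6}.
Expanding the product yields: p(z) = z^3 -8·z^2 + 12·z.
The resulting polynomial has degree 3 and real coefficients as required.

p(z) = z^3 -8·z^2 + 12·z.


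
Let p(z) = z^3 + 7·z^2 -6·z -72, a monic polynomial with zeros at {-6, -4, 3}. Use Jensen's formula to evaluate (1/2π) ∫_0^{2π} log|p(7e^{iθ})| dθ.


Zeros: -6, -4, 3; r = 7.
Inside |z| < r: -6, -4, 3. Outside (|z| ≥ r): ∅.
p(0) = -72, so log|p(0)| = log(72) = 4.2767.
Apply Jensen: I(r) = log|p(0)| + Σ_k log(r/|z_k|), summed over zeros inside |z| < r.
  log(r/|z_k|) for z_k = -6: log(7/6) = 0.1542
  log(r/|z_k|) for z_k = -4: log(7/4) = 0.5596
  log(r/|z_k|) for z_k = 3: log(7/3) = 0.8473
Sum over inside zeros: 1.5611.
I(r) = log|p(0)| + (inside sum) = 4.2767 + 1.5611 = 5.8377.
Closed form (all zeros inside, monic): I(r) = n·log(r) = 3·log(7) = 5.8377. ✓

I(r) ≈ 5.8377.


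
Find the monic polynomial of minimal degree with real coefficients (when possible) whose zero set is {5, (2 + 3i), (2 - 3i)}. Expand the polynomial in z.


The polynomial is p(z) = ∏_{α ∈ S} (z − α), where S = {5, (2 + 3i), (2 - 3i)}.
Expanding the product yields: p(z) = z^3 -9·z^2 + 33·z -65.
Note conjugate pairs combine to real quadratics: (z − (2+3i))(z − (2−3i)) = z² − 4z + 13.
The resulting polynomial has degree 3 and real coefficients as required.

p(z) = z^3 -9·z^2 + 33·z -65.


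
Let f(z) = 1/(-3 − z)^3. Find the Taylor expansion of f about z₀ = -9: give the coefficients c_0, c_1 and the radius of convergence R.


Let w = z − z₀, so z = z₀ + w.
Then -3 − z = -3 − (z₀ + w) = (-3 − z₀) − w = 6 − w.
f(z) = 1/(6 − w)^3 = (1/(6)^3) · (1 − w/(6))^{−3}.
By the binomial series (1−u)^{−3} = Σ_{n≥0} C(n+2, 2) u^n for |u|<1, with u = w/(6):
  c_n = C(n+2, 2) / (6)^(n+3).
  c_0 = 1/(6)^3 = 1/216.
  c_1 = 3/(6)^4 = 1/432.
The series is valid for |w/d| < 1, i.e. |z − z₀| < |d|.
Radius of convergence: R = |-3 − z₀| = |6| = 6 (distance from z₀ to the singularity z = -3).

c_0 = 1/216, c_1 = 1/432; R = 6.


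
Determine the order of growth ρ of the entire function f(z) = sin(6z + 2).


sin(w) is a linear combination of e^{iw} and e^{−iw} (or e^w, e^{−w} in the hyperbolic case), so |sin(w)| ≤ e^{|w|}. With w = 6z + 2, |w| ≤ 6|z| + 2 = 6r + 2 on |z| = r, giving M(r) ≤ e^{6r + 2}, so ρ ≤ 1. On a suitable ray (z = it for sin/cos; z = t for sinh/cosh, t real → ∞), |sin(6z + 2)| grows like e^{6|t|}/2, so ρ ≥ 1. Hence ρ = 1.
Therefore ρ = 1.

Order ρ = 1.


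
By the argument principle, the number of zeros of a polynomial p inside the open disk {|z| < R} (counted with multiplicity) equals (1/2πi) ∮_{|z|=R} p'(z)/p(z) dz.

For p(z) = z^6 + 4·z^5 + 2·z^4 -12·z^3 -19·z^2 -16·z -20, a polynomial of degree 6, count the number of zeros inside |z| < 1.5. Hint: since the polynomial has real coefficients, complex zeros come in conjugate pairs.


The zeros of p are: -2, (0 + 1i), (0 - 1i), 2, (-2 + 1i), (-2 - 1i).
Their magnitudes are: 2, 1, 1, 2, 2.236, 2.236.
Zeros with |z| < R = 1.5: (0 + 1i), (0 - 1i).
Count = 2.
By the argument principle, (1/2πi) ∮_{|z|=R} p'(z)/p(z) dz equals exactly this count.

Number of zeros inside |z| < 1.5: 2.


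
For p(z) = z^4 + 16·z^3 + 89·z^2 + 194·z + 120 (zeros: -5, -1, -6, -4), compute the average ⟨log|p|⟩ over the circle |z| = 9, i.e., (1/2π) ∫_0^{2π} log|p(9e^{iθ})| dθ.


Zeros: -6, -5, -4, -1; r = 9.
Inside |z| < r: -6, -5, -4, -1. Outside (|z| ≥ r): ∅.
p(0) = 120, so log|p(0)| = log(120) = 4.7875.
Apply Jensen: I(r) = log|p(0)| + Σ_k log(r/|z_k|), summed over zeros inside |z| < r.
  log(r/|z_k|) for z_k = -5: log(9/5) = 0.5878
  log(r/|z_k|) for z_k = -1: log(9/1) = 2.1972
  log(r/|z_k|) for z_k = -6: log(9/6) = 0.4055
  log(r/|z_k|) for z_k = -4: log(9/4) = 0.8109
Sum over inside zeros: 4.0014.
I(r) = log|p(0)| + (inside sum) = 4.7875 + 4.0014 = 8.7889.
Closed form (all zeros inside, monic): I(r) = n·log(r) = 4·log(9) = 8.7889. ✓

I(r) ≈ 8.7889.
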